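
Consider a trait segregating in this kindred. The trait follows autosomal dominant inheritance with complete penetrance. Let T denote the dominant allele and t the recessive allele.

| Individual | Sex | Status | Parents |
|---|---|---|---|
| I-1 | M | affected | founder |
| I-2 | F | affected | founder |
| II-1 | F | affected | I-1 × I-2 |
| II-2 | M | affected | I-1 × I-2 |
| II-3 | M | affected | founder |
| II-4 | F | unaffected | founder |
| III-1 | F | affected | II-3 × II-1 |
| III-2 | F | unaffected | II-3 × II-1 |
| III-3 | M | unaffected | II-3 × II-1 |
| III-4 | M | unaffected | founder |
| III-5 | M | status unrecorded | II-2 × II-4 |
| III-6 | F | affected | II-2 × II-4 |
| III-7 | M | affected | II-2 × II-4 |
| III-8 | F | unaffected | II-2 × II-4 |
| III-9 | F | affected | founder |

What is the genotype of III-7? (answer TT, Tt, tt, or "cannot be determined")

Tt

From phenotype alone, III-7 is TT or Tt.
III-7 is affected so carries T and received t from II-4 (tt), so III-7 is Tt.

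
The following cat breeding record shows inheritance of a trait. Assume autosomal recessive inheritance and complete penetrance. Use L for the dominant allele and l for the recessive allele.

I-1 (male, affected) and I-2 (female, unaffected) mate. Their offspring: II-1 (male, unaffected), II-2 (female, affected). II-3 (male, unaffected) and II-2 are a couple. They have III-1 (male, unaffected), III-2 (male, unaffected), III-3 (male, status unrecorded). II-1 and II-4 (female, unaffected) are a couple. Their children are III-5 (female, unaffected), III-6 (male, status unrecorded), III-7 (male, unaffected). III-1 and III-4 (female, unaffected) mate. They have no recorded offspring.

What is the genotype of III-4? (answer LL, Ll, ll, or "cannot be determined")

cannot be determined

III-4's phenotype allows LL or Ll, and no parent or child forces a single allele at both positions; consistent genotype assignments exist with III-4 as LL or Ll.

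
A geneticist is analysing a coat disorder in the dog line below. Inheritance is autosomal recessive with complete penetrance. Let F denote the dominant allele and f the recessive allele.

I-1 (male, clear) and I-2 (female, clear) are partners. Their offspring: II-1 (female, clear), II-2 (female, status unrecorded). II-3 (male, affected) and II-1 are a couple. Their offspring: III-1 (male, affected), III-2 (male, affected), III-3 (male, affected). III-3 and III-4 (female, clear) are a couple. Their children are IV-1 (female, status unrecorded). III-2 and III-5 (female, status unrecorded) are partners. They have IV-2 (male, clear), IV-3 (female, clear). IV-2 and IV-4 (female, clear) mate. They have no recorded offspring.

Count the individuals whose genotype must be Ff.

3

Obligate heterozygotes: II-1 is clear so carries F and passed f to III-1 (ff), so II-1 is Ff; IV-2 is clear so carries F and received f from III-2 (ff), so IV-2 is Ff; IV-3 is clear so carries F and received f from III-2 (ff), so IV-3 is Ff.
Every other individual is either homozygous by phenotype or has at least one consistent homozygous assignment, so the count is 3.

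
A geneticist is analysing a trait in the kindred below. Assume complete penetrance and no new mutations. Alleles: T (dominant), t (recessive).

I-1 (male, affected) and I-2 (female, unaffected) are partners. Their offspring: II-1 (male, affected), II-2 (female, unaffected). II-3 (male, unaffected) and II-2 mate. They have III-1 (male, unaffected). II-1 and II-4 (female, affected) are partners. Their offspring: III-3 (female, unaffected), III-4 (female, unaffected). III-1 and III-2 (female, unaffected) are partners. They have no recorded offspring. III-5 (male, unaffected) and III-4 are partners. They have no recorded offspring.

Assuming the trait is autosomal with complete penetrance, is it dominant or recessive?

II-1 and II-4 are both affected yet have an unaffected child III-3. Under a recessive model two affected parents are homozygous and every child would be affected, so the trait cannot be recessive.

dominant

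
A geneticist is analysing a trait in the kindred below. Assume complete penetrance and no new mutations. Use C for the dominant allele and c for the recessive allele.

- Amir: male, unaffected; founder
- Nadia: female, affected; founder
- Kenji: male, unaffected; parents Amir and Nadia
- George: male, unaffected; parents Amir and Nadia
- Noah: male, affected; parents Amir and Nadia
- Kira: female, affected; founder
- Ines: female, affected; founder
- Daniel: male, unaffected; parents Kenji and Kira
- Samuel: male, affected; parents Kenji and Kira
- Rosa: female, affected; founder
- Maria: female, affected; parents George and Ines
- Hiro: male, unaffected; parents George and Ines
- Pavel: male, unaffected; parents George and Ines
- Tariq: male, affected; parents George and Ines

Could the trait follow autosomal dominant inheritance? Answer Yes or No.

Yes

A consistent assignment under autosomal dominant exists: Amir cc, Nadia Cc, Kenji cc, George cc, Noah Cc, Kira Cc, Ines Cc, Daniel cc, Samuel Cc, Rosa CC, Maria Cc, Hiro cc, Pavel cc, Tariq Cc.
In this assignment every recorded phenotype matches its genotype and every non-founder's genotype is obtainable from its parents' genotypes, so the pedigree is consistent.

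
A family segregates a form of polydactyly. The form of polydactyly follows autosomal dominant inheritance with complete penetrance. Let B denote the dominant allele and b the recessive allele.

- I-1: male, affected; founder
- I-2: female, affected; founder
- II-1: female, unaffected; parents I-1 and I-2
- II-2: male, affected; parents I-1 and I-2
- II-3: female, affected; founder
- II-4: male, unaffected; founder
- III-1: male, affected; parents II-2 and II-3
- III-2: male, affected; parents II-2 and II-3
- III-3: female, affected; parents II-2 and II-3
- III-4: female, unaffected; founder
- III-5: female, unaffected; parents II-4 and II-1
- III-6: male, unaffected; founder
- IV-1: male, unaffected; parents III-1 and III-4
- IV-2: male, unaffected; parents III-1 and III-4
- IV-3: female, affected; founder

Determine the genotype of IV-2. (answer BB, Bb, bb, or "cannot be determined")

IV-2 is unaffected, so IV-2 is bb.

bb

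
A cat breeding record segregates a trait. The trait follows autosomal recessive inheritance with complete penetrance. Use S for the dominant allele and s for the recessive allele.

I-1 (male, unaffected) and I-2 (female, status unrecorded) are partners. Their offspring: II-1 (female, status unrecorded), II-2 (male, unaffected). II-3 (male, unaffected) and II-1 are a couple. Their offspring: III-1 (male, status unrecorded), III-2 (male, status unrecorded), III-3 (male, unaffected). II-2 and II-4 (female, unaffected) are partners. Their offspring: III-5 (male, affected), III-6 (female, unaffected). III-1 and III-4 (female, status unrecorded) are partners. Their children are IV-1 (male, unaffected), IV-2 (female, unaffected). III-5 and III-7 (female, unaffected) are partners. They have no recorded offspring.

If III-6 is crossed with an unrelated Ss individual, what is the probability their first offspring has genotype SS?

II-2 is unaffected so carries S and passed s to III-5 (ss), so II-2 is Ss.
II-4 is unaffected so carries S and passed s to III-5 (ss), so II-4 is Ss.
III-6 is an unaffected offspring of II-2 (Ss) × II-4 (Ss), whose cross gives 1/4 SS : 1/2 Ss : 1/4 ss; conditioning on being unaffected, III-6 is SS with probability 1/3, Ss with probability 2/3.
Summing over parental genotype combinations, P(offspring has genotype SS) = 1/3·1/2 + 2/3·1/4 = 1/3.

1/3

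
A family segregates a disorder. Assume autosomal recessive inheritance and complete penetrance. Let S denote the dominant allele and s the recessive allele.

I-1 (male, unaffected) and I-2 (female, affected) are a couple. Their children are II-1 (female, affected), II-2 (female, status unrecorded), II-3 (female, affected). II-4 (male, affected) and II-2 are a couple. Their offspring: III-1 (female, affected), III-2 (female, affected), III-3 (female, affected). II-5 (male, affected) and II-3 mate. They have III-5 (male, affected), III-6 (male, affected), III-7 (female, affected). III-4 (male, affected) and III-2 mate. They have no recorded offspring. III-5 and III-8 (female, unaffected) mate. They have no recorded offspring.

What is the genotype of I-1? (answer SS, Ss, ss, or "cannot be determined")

From phenotype alone, I-1 is SS or Ss.
I-1 is unaffected so carries S and passed s to II-1 (ss), so I-1 is Ss.

Ss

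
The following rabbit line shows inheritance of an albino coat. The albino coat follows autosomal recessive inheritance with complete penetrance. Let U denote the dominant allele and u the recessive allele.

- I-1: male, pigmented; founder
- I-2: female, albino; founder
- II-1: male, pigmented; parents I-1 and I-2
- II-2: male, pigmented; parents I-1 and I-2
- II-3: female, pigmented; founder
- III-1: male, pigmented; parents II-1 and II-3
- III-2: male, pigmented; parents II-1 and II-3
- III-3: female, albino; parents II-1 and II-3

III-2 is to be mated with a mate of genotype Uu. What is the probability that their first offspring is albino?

II-1 is pigmented so carries U and received u from I-2 (uu), so II-1 is Uu.
II-3 is pigmented so carries U and passed u to III-3 (uu), so II-3 is Uu.
III-2 is a pigmented offspring of II-1 (Uu) × II-3 (Uu), whose cross gives 1/4 UU : 1/2 Uu : 1/4 uu; conditioning on being pigmented, III-2 is UU with probability 1/3, Uu with probability 2/3.
Summing over parental genotype combinations, P(offspring is albino) = 2/3·1/4 = 1/6.

1/6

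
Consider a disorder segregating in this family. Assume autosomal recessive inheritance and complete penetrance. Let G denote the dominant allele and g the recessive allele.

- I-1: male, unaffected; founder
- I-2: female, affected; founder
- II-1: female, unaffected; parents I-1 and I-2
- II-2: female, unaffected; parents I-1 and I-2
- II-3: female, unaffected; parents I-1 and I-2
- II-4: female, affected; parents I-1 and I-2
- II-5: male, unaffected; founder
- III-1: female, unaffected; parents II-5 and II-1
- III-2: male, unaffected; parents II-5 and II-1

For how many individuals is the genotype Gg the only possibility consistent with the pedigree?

Obligate heterozygotes: I-1 is unaffected so carries G and passed g to II-4 (gg), so I-1 is Gg; II-1 is unaffected so carries G and received g from I-2 (gg), so II-1 is Gg; II-2 is unaffected so carries G and received g from I-2 (gg), so II-2 is Gg; II-3 is unaffected so carries G and received g from I-2 (gg), so II-3 is Gg.
Every other individual is either homozygous by phenotype or has at least one consistent homozygous assignment, so the count is 4.

4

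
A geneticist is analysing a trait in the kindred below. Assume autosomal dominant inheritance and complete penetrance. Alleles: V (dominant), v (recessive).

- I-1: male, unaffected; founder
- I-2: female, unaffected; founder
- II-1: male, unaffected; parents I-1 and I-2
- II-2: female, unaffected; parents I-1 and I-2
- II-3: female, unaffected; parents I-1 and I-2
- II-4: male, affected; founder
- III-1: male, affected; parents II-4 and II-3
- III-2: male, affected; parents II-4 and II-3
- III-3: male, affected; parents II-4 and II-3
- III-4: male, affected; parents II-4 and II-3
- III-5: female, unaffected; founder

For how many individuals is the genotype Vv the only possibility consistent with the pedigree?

4

Obligate heterozygotes: III-1 is affected so carries V and received v from II-3 (vv), so III-1 is Vv; III-2 is affected so carries V and received v from II-3 (vv), so III-2 is Vv; III-3 is affected so carries V and received v from II-3 (vv), so III-3 is Vv; III-4 is affected so carries V and received v from II-3 (vv), so III-4 is Vv.
Every other individual is either homozygous by phenotype or has at least one consistent homozygous assignment, so the count is 4.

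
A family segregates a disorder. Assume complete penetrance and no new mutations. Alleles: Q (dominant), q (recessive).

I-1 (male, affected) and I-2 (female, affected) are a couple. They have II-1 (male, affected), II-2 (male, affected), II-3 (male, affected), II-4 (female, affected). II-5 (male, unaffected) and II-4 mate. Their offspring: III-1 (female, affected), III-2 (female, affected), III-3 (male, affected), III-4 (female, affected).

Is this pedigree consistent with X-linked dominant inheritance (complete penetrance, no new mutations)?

A consistent assignment under X-linked dominant exists: I-1 X^Q Y, I-2 X^Q X^Q, II-1 X^Q Y, II-2 X^Q Y, II-3 X^Q Y, II-4 X^Q X^Q, II-5 X^q Y, III-1 X^Q X^q, III-2 X^Q X^q, III-3 X^Q Y, III-4 X^Q X^q.
In this assignment every recorded phenotype matches its genotype and every non-founder's genotype is obtainable from its parents' genotypes, so the pedigree is consistent.

Yes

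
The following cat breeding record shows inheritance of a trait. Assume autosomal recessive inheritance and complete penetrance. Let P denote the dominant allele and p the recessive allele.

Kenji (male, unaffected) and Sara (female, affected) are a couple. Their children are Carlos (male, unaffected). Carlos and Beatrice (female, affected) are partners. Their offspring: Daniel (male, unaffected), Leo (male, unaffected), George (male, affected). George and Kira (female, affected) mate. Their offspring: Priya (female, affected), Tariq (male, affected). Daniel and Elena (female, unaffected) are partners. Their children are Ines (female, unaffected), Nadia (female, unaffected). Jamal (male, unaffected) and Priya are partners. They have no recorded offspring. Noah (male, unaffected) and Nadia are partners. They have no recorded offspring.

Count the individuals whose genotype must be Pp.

3

Obligate heterozygotes: Carlos is unaffected so carries P and received p from Sara (pp), so Carlos is Pp; Daniel is unaffected so carries P and received p from Beatrice (pp), so Daniel is Pp; Leo is unaffected so carries P and received p from Beatrice (pp), so Leo is Pp.
Every other individual is either homozygous by phenotype or has at least one consistent homozygous assignment, so the count is 3.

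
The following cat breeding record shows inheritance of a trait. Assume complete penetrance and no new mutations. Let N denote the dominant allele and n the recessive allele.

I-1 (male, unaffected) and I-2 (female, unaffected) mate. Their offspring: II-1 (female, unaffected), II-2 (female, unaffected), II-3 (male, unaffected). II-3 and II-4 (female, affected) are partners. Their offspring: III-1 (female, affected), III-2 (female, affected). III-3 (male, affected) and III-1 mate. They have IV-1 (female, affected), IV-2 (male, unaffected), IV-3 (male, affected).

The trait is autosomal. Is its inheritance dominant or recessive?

III-3 and III-1 are both affected yet have an unaffected child IV-2. Under a recessive model two affected parents are homozygous and every child would be affected, so the trait cannot be recessive.

dominant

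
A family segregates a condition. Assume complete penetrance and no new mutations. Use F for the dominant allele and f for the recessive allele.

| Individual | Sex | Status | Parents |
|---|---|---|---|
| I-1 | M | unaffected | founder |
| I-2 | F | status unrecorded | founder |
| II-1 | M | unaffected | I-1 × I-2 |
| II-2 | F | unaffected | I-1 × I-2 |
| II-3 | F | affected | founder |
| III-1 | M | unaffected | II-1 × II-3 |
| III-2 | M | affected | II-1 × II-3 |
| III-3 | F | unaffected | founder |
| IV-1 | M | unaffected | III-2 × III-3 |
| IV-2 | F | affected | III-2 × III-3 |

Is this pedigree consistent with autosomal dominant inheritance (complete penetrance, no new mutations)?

Yes

A consistent assignment under autosomal dominant exists: I-1 ff, I-2 Ff, II-1 ff, II-2 ff, II-3 Ff, III-1 ff, III-2 Ff, III-3 ff, IV-1 ff, IV-2 Ff.
In this assignment every recorded phenotype matches its genotype and every non-founder's genotype is obtainable from its parents' genotypes, so the pedigree is consistent.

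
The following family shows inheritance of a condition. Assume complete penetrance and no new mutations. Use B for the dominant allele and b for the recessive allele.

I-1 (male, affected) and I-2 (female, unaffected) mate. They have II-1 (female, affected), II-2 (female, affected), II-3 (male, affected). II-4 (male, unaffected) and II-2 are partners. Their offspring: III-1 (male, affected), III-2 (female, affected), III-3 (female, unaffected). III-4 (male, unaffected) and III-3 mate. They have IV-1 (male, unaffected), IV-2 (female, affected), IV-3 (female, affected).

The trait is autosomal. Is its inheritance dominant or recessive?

recessive

III-4 and III-3 are both unaffected yet have an affected child IV-2. Under dominance, an affected child requires at least one affected parent, so the trait cannot be dominant.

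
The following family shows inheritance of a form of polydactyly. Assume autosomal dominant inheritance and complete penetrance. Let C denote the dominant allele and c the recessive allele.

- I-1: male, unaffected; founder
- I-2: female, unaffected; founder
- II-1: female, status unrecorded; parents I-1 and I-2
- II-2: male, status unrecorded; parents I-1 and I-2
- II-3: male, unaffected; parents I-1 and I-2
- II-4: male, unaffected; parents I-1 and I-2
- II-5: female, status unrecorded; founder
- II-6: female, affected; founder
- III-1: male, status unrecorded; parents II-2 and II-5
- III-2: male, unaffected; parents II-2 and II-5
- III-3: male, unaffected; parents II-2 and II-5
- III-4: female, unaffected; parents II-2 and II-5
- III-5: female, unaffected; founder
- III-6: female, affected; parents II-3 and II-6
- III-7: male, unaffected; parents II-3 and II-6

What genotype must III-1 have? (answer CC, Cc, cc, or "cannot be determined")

III-1's phenotype is unrecorded, and no parent or child forces a single allele at both positions; consistent genotype assignments exist with III-1 as Cc or cc.

cannot be determined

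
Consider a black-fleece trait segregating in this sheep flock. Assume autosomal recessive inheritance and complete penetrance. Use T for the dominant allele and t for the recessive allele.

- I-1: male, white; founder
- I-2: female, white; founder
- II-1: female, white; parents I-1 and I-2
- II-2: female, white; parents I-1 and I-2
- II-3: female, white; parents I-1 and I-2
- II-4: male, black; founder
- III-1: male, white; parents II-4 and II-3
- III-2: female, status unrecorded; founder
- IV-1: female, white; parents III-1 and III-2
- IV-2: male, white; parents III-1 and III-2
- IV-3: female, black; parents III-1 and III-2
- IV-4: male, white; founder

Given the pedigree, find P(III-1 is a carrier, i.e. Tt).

1

III-1 is white so carries T and received t from II-4 (tt), so III-1 is Tt, giving P(Tt) = 1.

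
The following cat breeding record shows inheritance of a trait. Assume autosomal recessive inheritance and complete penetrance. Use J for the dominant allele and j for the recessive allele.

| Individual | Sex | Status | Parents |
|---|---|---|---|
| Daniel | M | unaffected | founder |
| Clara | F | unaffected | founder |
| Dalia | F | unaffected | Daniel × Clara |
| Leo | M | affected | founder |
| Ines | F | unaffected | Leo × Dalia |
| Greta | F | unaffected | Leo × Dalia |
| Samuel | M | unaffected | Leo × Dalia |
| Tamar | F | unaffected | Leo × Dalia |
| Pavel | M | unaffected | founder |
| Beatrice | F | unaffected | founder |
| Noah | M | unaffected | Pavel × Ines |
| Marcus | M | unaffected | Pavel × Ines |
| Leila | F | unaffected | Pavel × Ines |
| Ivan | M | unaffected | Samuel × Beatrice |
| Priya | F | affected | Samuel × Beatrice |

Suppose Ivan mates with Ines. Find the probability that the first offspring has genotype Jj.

1/2

Samuel is unaffected so carries J and received j from Leo (jj), so Samuel is Jj.
Beatrice is unaffected so carries J and passed j to Priya (jj), so Beatrice is Jj.
Ivan is an unaffected offspring of Samuel (Jj) × Beatrice (Jj), whose cross gives 1/4 JJ : 1/2 Jj : 1/4 jj; conditioning on being unaffected, Ivan is JJ with probability 1/3, Jj with probability 2/3.
Ines is unaffected so carries J and received j from Leo (jj), so Ines is Jj.
Summing over parental genotype combinations, P(offspring has genotype Jj) = 1/3·1/2 + 2/3·1/2 = 1/2.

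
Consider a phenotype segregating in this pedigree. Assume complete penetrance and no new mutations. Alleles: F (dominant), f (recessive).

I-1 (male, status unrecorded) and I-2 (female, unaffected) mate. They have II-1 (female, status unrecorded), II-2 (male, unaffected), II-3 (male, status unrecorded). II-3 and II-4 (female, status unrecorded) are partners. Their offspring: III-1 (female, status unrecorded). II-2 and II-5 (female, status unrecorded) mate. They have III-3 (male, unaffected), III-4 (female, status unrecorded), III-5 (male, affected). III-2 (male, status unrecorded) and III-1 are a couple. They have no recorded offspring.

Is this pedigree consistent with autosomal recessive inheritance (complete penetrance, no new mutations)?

A consistent assignment under autosomal recessive exists: I-1 FF, I-2 Ff, II-1 FF, II-2 Ff, II-3 FF, II-4 FF, II-5 Ff, III-1 FF, III-2 FF, III-3 FF, III-4 FF, III-5 ff.
In this assignment every recorded phenotype matches its genotype and every non-founder's genotype is obtainable from its parents' genotypes, so the pedigree is consistent.

Yes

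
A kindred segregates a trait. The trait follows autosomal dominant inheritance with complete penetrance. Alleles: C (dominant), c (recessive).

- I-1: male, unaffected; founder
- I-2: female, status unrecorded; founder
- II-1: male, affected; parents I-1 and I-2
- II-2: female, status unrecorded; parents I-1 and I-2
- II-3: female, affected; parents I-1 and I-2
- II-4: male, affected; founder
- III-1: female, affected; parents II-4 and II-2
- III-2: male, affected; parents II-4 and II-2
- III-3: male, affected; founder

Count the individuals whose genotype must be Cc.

2

Obligate heterozygotes: II-1 is affected so carries C and received c from I-1 (cc), so II-1 is Cc; II-3 is affected so carries C and received c from I-1 (cc), so II-3 is Cc.
Every other individual is either homozygous by phenotype or has at least one consistent homozygous assignment, so the count is 2.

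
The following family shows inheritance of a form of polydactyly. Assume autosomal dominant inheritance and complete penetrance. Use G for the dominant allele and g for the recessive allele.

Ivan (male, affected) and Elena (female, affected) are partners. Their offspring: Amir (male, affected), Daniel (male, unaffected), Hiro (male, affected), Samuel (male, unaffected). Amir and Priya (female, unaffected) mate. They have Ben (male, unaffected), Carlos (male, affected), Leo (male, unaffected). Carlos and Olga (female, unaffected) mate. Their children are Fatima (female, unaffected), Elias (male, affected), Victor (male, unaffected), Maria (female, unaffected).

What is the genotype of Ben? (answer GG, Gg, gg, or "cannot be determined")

Ben is unaffected, so Ben is gg.

gg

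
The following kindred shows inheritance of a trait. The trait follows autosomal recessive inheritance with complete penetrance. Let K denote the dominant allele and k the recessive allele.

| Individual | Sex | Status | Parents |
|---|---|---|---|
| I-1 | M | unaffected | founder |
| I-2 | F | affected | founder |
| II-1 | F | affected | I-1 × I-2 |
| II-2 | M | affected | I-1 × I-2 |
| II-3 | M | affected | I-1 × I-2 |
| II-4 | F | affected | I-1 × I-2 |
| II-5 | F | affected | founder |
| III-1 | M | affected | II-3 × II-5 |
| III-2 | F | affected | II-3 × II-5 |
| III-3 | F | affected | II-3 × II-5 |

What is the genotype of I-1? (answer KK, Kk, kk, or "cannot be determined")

Kk

From phenotype alone, I-1 is KK or Kk.
I-1 is unaffected so carries K and passed k to II-1 (kk), so I-1 is Kk.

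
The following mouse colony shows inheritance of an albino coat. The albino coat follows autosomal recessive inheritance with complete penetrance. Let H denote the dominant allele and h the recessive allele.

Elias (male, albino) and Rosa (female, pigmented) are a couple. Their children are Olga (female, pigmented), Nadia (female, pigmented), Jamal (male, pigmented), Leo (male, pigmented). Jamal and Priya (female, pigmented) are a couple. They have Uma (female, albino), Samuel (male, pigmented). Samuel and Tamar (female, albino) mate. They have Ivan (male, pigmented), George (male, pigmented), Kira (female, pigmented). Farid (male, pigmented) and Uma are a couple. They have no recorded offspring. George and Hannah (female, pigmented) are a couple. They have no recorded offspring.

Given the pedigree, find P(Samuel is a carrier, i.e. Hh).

1/5

Jamal is pigmented so carries H and received h from Elias (hh), so Jamal is Hh.
Priya is pigmented so carries H and passed h to Uma (hh), so Priya is Hh.
Their cross gives offspring ratios 1/4 HH : 1/2 Hh : 1/4 hh. Conditioning on Samuel being pigmented, P(Hh) = 1/2 / 3/4 = 2/3 before taking Samuel's own offspring into account.
Tamar is albino, so Tamar is hh.
Now use Samuel's offspring. Probability of each recorded status — pigmented son Ivan: 1/2 if Samuel is Hh, 1 if HH; pigmented son George: 1/2 if Samuel is Hh, 1 if HH; pigmented daughter Kira: 1/2 if Samuel is Hh, 1 if HH.
Bayes: P(Hh) = 2/3·1/8 / (2/3·1/8 + 1/3·1) = 1/5.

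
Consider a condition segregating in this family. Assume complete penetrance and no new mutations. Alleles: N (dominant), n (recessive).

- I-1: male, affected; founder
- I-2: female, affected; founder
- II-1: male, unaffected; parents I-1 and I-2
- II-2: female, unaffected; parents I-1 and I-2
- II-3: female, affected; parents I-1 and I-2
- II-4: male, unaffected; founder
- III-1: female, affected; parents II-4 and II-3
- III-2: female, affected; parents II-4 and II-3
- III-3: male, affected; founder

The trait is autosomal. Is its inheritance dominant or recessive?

dominant

I-1 and I-2 are both affected yet have an unaffected child II-1. Under a recessive model two affected parents are homozygous and every child would be affected, so the trait cannot be recessive.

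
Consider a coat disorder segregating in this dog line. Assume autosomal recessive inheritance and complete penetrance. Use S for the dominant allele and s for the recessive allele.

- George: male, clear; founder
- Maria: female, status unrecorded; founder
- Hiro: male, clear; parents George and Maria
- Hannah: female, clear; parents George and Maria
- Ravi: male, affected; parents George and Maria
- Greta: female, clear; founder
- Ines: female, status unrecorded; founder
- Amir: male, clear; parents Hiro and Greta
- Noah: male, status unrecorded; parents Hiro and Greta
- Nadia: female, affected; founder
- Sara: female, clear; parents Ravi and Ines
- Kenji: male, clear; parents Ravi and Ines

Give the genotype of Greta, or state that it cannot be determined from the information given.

cannot be determined

Greta's phenotype allows SS or Ss, and no parent or child forces a single allele at both positions; consistent genotype assignments exist with Greta as SS or Ss.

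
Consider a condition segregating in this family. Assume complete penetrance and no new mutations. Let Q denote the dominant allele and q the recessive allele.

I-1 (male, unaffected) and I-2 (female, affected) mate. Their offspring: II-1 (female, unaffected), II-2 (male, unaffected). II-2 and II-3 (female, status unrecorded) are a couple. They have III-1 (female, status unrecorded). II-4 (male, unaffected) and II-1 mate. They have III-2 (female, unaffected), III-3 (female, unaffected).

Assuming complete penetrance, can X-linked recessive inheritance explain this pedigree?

Under X-linked recessive, II-2 (unaffected, male) cannot arise from I-1 (unaffected) × I-2 (affected).

No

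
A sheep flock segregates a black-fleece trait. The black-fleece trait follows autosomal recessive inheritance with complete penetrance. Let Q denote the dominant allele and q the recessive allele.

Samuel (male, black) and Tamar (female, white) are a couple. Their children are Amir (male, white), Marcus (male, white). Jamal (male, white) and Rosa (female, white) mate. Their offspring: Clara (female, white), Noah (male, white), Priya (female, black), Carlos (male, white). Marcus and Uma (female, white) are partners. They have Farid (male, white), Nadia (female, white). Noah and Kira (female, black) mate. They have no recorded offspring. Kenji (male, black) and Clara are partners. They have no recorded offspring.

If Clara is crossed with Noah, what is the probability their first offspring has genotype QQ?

4/9

Jamal is white so carries Q and passed q to Priya (qq), so Jamal is Qq.
Rosa is white so carries Q and passed q to Priya (qq), so Rosa is Qq.
Clara is a white offspring of Jamal (Qq) × Rosa (Qq), whose cross gives 1/4 QQ : 1/2 Qq : 1/4 qq; conditioning on being white, Clara is QQ with probability 1/3, Qq with probability 2/3.
Noah is a white offspring of Jamal (Qq) × Rosa (Qq), whose cross gives 1/4 QQ : 1/2 Qq : 1/4 qq; conditioning on being white, Noah is QQ with probability 1/3, Qq with probability 2/3.
Summing over parental genotype combinations, P(offspring has genotype QQ) = 1/9·1 + 2/9·1/2 + 2/9·1/2 + 4/9·1/4 = 4/9.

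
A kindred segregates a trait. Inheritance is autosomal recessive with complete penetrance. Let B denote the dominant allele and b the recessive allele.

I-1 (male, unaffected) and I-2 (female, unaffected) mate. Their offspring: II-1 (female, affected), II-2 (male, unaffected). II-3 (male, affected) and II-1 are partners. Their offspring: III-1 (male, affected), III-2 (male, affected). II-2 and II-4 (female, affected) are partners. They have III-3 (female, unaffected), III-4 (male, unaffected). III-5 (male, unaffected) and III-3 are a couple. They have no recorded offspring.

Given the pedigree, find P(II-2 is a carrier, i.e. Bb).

1/3

I-1 is unaffected so carries B and passed b to II-1 (bb), so I-1 is Bb.
I-2 is unaffected so carries B and passed b to II-1 (bb), so I-2 is Bb.
Their cross gives offspring ratios 1/4 BB : 1/2 Bb : 1/4 bb. Conditioning on II-2 being unaffected, P(Bb) = 1/2 / 3/4 = 2/3 before taking II-2's own offspring into account.
II-4 is affected, so II-4 is bb.
Now use II-2's offspring. Probability of each recorded status — unaffected daughter III-3: 1/2 if II-2 is Bb, 1 if BB; unaffected son III-4: 1/2 if II-2 is Bb, 1 if BB.
Bayes: P(Bb) = 2/3·1/4 / (2/3·1/4 + 1/3·1) = 1/3.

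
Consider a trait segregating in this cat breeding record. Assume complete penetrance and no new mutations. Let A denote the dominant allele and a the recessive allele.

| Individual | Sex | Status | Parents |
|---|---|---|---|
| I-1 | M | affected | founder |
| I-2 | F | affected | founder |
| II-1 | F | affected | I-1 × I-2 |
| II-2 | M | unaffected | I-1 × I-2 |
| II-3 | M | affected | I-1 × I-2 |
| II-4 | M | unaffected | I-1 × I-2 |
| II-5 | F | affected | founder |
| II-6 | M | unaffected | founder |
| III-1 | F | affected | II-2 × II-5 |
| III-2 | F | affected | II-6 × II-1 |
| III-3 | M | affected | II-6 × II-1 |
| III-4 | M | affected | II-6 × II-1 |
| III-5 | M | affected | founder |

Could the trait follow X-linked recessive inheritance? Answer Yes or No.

No

Under X-linked recessive, II-2 (unaffected, male) cannot arise from I-1 (affected) × I-2 (affected).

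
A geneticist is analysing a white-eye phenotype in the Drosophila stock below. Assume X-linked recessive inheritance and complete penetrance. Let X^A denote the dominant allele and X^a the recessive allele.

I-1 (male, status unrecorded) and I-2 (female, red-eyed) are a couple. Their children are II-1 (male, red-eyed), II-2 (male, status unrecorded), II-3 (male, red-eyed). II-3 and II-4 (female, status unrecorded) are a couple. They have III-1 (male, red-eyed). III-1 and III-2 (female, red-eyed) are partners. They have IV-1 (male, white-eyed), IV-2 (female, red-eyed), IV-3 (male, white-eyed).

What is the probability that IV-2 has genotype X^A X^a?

III-1 is red-eyed, so III-1 is X^A Y.
III-2 is red-eyed so carries A and passed a to IV-1 (X^a Y), so III-2 is X^A X^a.
Their cross gives offspring ratios 1/2 X^A X^A : 1/2 X^A X^a. Conditioning on IV-2 being red-eyed, P(X^A X^a) = 1/2 / 1 = 1/2.

1/2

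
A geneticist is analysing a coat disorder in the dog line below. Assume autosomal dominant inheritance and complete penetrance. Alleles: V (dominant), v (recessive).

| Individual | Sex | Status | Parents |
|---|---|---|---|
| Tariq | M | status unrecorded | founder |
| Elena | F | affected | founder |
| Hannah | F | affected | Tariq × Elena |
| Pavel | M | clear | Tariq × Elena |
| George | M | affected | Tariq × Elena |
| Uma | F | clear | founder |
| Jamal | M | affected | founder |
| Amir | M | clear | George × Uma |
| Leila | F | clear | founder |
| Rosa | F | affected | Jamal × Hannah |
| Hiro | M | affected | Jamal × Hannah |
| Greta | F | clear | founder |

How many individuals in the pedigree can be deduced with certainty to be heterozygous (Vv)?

Obligate heterozygotes: Elena is affected so carries V and passed v to Pavel (vv), so Elena is Vv; George is affected so carries V and passed v to Amir (vv), so George is Vv.
Every other individual is either homozygous by phenotype or has at least one consistent homozygous assignment, so the count is 2.

2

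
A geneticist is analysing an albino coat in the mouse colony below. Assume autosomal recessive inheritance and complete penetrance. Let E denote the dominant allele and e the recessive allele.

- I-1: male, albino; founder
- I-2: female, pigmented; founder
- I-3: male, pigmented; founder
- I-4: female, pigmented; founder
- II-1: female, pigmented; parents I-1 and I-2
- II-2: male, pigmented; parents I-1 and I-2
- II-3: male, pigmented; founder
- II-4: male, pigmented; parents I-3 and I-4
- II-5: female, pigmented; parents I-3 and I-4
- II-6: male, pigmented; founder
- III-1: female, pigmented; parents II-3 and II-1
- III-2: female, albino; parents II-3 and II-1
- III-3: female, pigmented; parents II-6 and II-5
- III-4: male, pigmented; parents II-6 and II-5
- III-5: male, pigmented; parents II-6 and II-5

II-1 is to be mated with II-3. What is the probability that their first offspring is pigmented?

3/4

II-1 is pigmented so carries E and received e from I-1 (ee), so II-1 is Ee.
II-3 is pigmented so carries E and passed e to III-2 (ee), so II-3 is Ee.
The cross gives 1/4 EE : 1/2 Ee : 1/4 ee, so P(offspring is pigmented) = 3/4.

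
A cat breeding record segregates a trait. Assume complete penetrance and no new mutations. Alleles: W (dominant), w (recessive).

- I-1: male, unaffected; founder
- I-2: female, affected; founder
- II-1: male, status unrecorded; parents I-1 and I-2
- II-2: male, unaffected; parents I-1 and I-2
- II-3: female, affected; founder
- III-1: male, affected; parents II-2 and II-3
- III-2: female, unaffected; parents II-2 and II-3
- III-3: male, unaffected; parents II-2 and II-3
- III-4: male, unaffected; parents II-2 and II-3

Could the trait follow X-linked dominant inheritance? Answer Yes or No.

A consistent assignment under X-linked dominant exists: I-1 X^w Y, I-2 X^W X^w, II-1 X^W Y, II-2 X^w Y, II-3 X^W X^w, III-1 X^W Y, III-2 X^w X^w, III-3 X^w Y, III-4 X^w Y.
In this assignment every recorded phenotype matches its genotype and every non-founder's genotype is obtainable from its parents' genotypes, so the pedigree is consistent.

Yes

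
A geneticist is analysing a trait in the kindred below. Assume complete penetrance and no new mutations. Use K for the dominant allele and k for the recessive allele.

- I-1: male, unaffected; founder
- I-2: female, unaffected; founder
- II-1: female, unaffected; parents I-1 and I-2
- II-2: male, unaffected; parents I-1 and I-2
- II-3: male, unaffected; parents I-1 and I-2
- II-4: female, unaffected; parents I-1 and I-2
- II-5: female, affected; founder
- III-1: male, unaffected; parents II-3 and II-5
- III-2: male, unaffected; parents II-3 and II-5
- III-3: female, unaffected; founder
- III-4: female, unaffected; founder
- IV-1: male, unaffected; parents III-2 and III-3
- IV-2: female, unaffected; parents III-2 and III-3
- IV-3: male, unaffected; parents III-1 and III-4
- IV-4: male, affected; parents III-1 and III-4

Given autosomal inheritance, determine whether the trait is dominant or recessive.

III-1 and III-4 are both unaffected yet have an affected child IV-4. Under dominance, an affected child requires at least one affected parent, so the trait cannot be dominant.

recessive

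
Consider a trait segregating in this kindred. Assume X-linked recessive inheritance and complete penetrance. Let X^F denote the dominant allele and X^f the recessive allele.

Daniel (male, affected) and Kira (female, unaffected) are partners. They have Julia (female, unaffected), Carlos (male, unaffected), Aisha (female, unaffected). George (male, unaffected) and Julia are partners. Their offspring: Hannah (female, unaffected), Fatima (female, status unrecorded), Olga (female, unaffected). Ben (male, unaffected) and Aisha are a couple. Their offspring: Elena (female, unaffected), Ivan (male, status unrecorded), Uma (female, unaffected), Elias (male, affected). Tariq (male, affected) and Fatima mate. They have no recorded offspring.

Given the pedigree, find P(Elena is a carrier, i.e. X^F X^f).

Ben is unaffected, so Ben is X^F Y.
Aisha is unaffected so carries F and received f from Daniel (X^f Y), so Aisha is X^F X^f.
Their cross gives offspring ratios 1/2 X^F X^F : 1/2 X^F X^f. Conditioning on Elena being unaffected, P(X^F X^f) = 1/2 / 1 = 1/2.

1/2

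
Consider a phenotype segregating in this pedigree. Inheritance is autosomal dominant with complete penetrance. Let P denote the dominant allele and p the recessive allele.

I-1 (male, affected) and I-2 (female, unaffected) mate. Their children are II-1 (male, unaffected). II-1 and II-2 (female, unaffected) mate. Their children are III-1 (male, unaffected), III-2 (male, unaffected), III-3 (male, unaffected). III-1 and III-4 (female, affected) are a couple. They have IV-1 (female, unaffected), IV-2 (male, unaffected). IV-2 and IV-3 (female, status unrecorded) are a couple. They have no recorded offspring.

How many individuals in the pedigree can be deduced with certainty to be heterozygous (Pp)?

Obligate heterozygotes: I-1 is affected so carries P and passed p to II-1 (pp), so I-1 is Pp; III-4 is affected so carries P and passed p to IV-1 (pp), so III-4 is Pp.
Every other individual is either homozygous by phenotype or has at least one consistent homozygous assignment, so the count is 2.

2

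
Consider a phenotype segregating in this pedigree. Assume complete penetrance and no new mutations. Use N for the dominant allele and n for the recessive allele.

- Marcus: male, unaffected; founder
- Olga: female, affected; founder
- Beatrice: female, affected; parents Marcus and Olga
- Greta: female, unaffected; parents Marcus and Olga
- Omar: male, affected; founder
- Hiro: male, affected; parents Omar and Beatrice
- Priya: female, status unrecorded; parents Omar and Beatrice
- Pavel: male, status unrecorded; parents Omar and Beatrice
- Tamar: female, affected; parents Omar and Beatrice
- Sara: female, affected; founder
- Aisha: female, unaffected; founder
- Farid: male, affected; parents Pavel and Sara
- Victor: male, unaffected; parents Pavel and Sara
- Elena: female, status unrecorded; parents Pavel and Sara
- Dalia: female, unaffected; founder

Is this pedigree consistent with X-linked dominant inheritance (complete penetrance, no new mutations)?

A consistent assignment under X-linked dominant exists: Marcus X^n Y, Olga X^N X^n, Beatrice X^N X^n, Greta X^n X^n, Omar X^N Y, Hiro X^N Y, Priya X^N X^N, Pavel X^N Y, Tamar X^N X^N, Sara X^N X^n, Aisha X^n X^n, Farid X^N Y, Victor X^n Y, Elena X^N X^N, Dalia X^n X^n.
In this assignment every recorded phenotype matches its genotype and every non-founder's genotype is obtainable from its parents' genotypes, so the pedigree is consistent.

Yes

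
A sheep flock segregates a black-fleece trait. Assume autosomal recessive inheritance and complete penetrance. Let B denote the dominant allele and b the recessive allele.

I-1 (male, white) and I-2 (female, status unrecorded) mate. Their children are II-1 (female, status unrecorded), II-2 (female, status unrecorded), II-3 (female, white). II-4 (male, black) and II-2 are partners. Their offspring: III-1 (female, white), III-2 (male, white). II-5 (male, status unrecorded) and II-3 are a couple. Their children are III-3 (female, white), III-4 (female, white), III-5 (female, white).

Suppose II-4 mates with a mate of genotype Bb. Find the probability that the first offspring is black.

1/2

II-4 is black, so II-4 is bb.
The cross gives 1/2 Bb : 1/2 bb, so P(offspring is black) = 1/2.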